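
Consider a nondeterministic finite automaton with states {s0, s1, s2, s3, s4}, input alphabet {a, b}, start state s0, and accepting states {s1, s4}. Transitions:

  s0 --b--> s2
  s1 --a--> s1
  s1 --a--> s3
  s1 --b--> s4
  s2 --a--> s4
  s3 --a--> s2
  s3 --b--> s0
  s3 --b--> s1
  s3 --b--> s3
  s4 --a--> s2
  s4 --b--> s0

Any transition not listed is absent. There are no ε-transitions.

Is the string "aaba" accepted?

Start in {s0}.
Read 'a': {s0} → ∅.
The set is empty and remains empty for the remaining 3 symbols.
The final set ∅ contains no accepting state.

No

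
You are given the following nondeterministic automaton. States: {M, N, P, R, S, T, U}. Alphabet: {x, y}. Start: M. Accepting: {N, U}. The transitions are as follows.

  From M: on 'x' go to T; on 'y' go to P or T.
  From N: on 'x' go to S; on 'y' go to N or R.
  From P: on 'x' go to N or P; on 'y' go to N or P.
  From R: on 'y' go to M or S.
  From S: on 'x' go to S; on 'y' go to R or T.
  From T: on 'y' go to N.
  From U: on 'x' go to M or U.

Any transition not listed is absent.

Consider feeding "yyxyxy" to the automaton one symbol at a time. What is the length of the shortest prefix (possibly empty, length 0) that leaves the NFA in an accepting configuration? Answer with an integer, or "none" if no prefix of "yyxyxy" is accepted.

Start in {M}.
Read 'y': M→{P, T}; now {P, T}.
Read 'y': P→{N, P}, T→{N}; now {N, P}.
None of the earlier sets intersect F, but {N, P} does.

2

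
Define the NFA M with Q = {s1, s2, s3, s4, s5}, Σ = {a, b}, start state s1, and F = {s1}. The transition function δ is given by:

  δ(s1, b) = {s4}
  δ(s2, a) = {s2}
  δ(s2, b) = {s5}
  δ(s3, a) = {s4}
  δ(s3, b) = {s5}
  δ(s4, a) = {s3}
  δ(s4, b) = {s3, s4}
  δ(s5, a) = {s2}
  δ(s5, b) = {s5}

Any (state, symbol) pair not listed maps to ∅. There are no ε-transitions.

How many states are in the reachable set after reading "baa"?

Start in {s1}.
Read 'b': s1→{s4}; now {s4}.
Read 'a': s4→{s3}; now {s3}.
Read 'a': s3→{s4}; now {s4}.
That set has 1 state.

1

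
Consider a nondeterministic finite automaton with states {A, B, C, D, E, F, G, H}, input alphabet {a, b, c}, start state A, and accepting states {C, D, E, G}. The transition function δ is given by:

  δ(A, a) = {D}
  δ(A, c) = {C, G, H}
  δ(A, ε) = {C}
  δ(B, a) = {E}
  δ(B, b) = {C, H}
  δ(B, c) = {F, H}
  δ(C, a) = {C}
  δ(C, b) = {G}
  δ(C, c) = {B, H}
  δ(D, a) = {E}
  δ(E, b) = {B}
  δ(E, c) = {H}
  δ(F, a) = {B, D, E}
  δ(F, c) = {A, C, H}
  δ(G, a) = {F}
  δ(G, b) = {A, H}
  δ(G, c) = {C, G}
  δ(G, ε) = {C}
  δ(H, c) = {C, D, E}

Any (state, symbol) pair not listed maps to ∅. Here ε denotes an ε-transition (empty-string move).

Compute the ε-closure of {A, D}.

Begin with {A, D}.
ε-move A → C; add C.

{A, C, D}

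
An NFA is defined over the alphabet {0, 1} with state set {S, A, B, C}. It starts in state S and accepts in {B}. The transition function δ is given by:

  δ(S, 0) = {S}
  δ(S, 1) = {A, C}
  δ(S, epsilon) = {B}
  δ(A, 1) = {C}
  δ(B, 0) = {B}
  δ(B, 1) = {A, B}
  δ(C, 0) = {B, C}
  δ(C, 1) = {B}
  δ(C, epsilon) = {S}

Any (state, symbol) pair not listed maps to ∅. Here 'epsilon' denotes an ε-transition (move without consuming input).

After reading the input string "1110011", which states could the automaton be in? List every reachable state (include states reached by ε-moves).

{S, A, B, C}

Start: ε-closure({S}) = {S, B}.
Read '1': {S, B} → {S, A, B, C}.
Read '1': {S, A, B, C} → {S, A, B, C}.
Read '1': {S, A, B, C} → {S, A, B, C}.
Read '0': {S, A, B, C} → {S, B, C}.
Read '0': {S, B, C} → {S, B, C}.
Read '1': {S, B, C} → {S, A, B, C}.
Read '1': {S, A, B, C} → {S, A, B, C}.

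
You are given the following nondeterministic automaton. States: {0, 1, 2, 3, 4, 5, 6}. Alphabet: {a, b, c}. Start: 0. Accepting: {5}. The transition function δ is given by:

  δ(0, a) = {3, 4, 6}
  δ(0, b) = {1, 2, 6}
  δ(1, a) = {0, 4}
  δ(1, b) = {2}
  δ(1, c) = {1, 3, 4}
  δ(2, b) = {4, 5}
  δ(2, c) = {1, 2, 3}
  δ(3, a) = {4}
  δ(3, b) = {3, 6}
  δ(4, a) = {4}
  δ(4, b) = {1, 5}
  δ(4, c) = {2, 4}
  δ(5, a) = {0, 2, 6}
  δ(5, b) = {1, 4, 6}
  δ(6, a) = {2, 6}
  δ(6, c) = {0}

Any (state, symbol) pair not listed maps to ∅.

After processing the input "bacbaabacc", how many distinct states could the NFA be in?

Start in {0}.
Read 'b': 0→{1, 2, 6}; now {1, 2, 6}.
Read 'a': 1→{0, 4}, 2→∅, 6→{2, 6}; now {0, 2, 4, 6}.
Read 'c': 0→∅, 2→{1, 2, 3}, 4→{2, 4}, 6→{0}; now {0, 1, 2, 3, 4}.
Read 'b': 0→{1, 2, 6}, 1→{2}, 2→{4, 5}, 3→{3, 6}, 4→{1, 5}; now {1, 2, 3, 4, 5, 6}.
Read 'a': 1→{0, 4}, 2→∅, 3→{4}, 4→{4}, 5→{0, 2, 6}, 6→{2, 6}; now {0, 2, 4, 6}.
Read 'a': 0→{3, 4, 6}, 2→∅, 4→{4}, 6→{2, 6}; now {2, 3, 4, 6}.
Read 'b': 2→{4, 5}, 3→{3, 6}, 4→{1, 5}, 6→∅; now {1, 3, 4, 5, 6}.
Read 'a': 1→{0, 4}, 3→{4}, 4→{4}, 5→{0, 2, 6}, 6→{2, 6}; now {0, 2, 4, 6}.
Read 'c': 0→∅, 2→{1, 2, 3}, 4→{2, 4}, 6→{0}; now {0, 1, 2, 3, 4}.
Read 'c': 0→∅, 1→{1, 3, 4}, 2→{1, 2, 3}, 3→∅, 4→{2, 4}; now {1, 2, 3, 4}.
That set has 4 states.

4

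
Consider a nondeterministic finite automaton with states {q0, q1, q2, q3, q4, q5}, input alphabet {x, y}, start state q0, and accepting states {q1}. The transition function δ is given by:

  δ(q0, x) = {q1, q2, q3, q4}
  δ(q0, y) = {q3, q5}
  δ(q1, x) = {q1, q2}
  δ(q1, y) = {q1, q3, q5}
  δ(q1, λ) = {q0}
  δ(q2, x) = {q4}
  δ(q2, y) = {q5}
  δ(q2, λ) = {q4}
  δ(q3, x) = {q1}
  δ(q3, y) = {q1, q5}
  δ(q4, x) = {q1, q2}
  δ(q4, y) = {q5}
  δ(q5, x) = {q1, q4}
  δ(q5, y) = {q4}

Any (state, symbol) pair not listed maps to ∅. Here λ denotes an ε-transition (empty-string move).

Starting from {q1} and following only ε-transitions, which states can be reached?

{q0, q1}

Begin with {q1}.
ε-move q1 → q0; add q0.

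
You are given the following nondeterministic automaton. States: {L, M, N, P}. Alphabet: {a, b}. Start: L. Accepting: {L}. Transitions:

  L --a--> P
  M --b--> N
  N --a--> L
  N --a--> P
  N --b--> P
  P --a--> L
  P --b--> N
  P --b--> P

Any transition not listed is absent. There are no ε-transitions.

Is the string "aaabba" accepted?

Start in {L}.
Read 'a': {L} → {P}.
Read 'a': {P} → {L}.
Read 'a': {L} → {P}.
Read 'b': {P} → {N, P}.
Read 'b': {N, P} → {N, P}.
Read 'a': {N, P} → {L, P}.
The final set {L, P} contains the accepting state L.

Yes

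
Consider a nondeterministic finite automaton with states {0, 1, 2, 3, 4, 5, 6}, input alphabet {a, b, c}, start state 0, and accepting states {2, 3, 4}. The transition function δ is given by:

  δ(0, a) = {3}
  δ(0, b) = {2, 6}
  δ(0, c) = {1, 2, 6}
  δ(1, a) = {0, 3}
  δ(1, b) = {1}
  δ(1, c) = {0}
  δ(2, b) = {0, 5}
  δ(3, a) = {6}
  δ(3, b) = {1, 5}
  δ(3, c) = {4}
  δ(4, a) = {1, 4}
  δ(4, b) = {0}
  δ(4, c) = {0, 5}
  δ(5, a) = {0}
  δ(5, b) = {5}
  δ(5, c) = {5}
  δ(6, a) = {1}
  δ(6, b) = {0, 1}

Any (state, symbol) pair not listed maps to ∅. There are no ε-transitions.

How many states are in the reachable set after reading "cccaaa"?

3

Start in {0}.
Read 'c': 0→{1, 2, 6}; now {1, 2, 6}.
Read 'c': 1→{0}, 2→∅, 6→∅; now {0}.
Read 'c': 0→{1, 2, 6}; now {1, 2, 6}.
Read 'a': 1→{0, 3}, 2→∅, 6→{1}; now {0, 1, 3}.
Read 'a': 0→{3}, 1→{0, 3}, 3→{6}; now {0, 3, 6}.
Read 'a': 0→{3}, 3→{6}, 6→{1}; now {1, 3, 6}.
That set has 3 states.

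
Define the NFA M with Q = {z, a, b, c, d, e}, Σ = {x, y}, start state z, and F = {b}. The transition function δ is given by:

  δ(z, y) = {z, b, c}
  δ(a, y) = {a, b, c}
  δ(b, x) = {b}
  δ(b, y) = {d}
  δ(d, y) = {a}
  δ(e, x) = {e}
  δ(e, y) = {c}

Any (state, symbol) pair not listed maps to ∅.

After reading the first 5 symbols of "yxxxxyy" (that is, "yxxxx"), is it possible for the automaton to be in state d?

Start in {z}.
Read 'y': z→{z, b, c}; now {z, b, c}.
Read 'x': z→∅, b→{b}, c→∅; now {b}.
Read 'x': b→{b}; now {b}.
Read 'x': b→{b}; now {b}.
Read 'x': b→{b}; now {b}.
State d is not in {b}.

No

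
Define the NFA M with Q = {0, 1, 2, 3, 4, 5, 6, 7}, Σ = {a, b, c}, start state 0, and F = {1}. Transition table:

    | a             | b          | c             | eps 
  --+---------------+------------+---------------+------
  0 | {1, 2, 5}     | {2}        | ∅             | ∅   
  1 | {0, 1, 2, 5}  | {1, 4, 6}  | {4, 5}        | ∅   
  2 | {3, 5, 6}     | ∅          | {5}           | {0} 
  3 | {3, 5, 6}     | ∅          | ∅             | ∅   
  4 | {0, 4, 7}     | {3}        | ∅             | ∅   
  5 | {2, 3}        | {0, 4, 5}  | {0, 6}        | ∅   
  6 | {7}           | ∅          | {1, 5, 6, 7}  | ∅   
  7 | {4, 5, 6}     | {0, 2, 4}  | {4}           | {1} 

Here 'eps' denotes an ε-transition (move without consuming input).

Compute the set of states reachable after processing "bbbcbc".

{0, 6}

Start in {0}.
Read 'b': {0} → {0, 2}.
Read 'b': {0, 2} → {0, 2}.
Read 'b': {0, 2} → {0, 2}.
Read 'c': {0, 2} → {5}.
Read 'b': {5} → {0, 4, 5}.
Read 'c': {0, 4, 5} → {0, 6}.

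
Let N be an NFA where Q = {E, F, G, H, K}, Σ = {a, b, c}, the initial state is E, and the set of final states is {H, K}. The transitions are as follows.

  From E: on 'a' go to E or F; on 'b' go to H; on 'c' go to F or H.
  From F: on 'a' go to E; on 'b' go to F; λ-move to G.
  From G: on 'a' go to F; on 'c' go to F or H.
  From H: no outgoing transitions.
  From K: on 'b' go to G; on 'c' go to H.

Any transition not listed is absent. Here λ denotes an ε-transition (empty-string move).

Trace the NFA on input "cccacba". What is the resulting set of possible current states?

{E, F, G}

Start in {E}.
Read 'c': {E} → {F, G, H}.
Read 'c': {F, G, H} → {F, G, H}.
Read 'c': {F, G, H} → {F, G, H}.
Read 'a': {F, G, H} → {E, F, G}.
Read 'c': {E, F, G} → {F, G, H}.
Read 'b': {F, G, H} → {F, G}.
Read 'a': {F, G} → {E, F, G}.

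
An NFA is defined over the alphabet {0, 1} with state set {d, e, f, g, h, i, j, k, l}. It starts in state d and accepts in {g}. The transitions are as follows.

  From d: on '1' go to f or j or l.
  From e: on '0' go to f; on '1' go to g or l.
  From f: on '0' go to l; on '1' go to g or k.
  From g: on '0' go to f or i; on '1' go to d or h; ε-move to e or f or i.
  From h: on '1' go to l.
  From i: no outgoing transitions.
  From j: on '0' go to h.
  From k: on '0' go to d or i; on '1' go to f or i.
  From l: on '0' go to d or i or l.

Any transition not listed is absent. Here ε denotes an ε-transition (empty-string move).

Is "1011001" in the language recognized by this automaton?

Start in {d}.
Read '1': {d} → {f, j, l}.
Read '0': {f, j, l} → {d, h, i, l}.
Read '1': {d, h, i, l} → {f, j, l}.
Read '1': {f, j, l} → {e, f, g, i, k}.
Read '0': {e, f, g, i, k} → {d, f, i, l}.
Read '0': {d, f, i, l} → {d, i, l}.
Read '1': {d, i, l} → {f, j, l}.
The final set {f, j, l} contains no accepting state.

No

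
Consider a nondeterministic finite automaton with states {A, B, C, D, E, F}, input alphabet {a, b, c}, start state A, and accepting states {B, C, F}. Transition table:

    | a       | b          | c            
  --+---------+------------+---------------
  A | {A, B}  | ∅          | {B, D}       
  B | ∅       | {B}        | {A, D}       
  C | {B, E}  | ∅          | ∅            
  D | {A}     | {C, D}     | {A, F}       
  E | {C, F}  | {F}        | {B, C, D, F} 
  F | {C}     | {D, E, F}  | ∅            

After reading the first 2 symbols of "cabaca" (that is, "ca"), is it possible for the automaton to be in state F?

No

Start in {A}.
Read 'c': {A} → {B, D}.
Read 'a': {B, D} → {A}.
State F is not in {A}.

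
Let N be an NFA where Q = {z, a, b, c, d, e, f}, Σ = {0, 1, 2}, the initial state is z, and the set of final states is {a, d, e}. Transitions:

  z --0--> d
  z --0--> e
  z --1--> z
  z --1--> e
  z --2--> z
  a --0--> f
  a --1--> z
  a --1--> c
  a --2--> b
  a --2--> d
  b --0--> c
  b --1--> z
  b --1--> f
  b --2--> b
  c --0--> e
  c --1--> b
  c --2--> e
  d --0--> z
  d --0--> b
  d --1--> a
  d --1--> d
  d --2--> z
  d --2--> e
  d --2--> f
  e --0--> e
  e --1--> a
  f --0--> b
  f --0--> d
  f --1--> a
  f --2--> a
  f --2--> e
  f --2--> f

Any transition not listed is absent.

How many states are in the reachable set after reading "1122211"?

5

Start in {z}.
Read '1': z→{z, e}; now {z, e}.
Read '1': z→{z, e}, e→{a}; now {z, a, e}.
Read '2': z→{z}, a→{b, d}, e→∅; now {z, b, d}.
Read '2': z→{z}, b→{b}, d→{z, e, f}; now {z, b, e, f}.
Read '2': z→{z}, b→{b}, e→∅, f→{a, e, f}; now {z, a, b, e, f}.
Read '1': z→{z, e}, a→{z, c}, b→{z, f}, e→{a}, f→{a}; now {z, a, c, e, f}.
Read '1': z→{z, e}, a→{z, c}, c→{b}, e→{a}, f→{a}; now {z, a, b, c, e}.
That set has 5 states.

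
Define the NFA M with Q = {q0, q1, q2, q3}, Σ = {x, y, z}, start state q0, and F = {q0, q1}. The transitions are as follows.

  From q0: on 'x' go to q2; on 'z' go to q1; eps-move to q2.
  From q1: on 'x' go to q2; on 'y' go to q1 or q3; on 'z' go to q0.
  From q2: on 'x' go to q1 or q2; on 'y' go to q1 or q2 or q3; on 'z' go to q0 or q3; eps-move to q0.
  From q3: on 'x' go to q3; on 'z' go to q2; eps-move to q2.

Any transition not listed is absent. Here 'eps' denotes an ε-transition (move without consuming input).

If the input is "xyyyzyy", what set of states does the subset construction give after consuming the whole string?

Start: ε-closure({q0}) = {q0, q2}.
Read 'x': q0→{q2}, q2→{q1, q2}; union {q1, q2}; ε-closure = {q0, q1, q2}.
Read 'y': q0→∅, q1→{q1, q3}, q2→{q1, q2, q3}; union {q1, q2, q3}; ε-closure = {q0, q1, q2, q3}.
Read 'y': q0→∅, q1→{q1, q3}, q2→{q1, q2, q3}, q3→∅; union {q1, q2, q3}; ε-closure = {q0, q1, q2, q3}.
Read 'y': q0→∅, q1→{q1, q3}, q2→{q1, q2, q3}, q3→∅; union {q1, q2, q3}; ε-closure = {q0, q1, q2, q3}.
Read 'z': q0→{q1}, q1→{q0}, q2→{q0, q3}, q3→{q2}; now {q0, q1, q2, q3}.
Read 'y': q0→∅, q1→{q1, q3}, q2→{q1, q2, q3}, q3→∅; union {q1, q2, q3}; ε-closure = {q0, q1, q2, q3}.
Read 'y': q0→∅, q1→{q1, q3}, q2→{q1, q2, q3}, q3→∅; union {q1, q2, q3}; ε-closure = {q0, q1, q2, q3}.

{q0, q1, q2, q3}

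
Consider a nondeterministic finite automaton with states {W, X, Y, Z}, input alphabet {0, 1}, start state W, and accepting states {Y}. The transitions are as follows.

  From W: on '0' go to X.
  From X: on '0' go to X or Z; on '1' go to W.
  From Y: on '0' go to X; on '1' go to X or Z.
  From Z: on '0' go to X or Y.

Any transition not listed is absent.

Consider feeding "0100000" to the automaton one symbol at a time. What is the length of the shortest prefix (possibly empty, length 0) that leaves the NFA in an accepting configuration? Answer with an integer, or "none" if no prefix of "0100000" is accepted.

5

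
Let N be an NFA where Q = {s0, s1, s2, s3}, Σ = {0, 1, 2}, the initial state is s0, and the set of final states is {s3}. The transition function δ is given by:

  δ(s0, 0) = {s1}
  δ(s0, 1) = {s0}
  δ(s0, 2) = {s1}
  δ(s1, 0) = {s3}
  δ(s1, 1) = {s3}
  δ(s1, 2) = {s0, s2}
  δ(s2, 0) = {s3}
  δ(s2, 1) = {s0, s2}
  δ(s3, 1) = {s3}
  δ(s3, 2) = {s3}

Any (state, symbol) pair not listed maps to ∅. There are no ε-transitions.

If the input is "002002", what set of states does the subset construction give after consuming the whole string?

Start in {s0}.
Read '0': {s0} → {s1}.
Read '0': {s1} → {s3}.
Read '2': {s3} → {s3}.
Read '0': {s3} → ∅.
The set is empty and remains empty for the remaining 2 symbols.

∅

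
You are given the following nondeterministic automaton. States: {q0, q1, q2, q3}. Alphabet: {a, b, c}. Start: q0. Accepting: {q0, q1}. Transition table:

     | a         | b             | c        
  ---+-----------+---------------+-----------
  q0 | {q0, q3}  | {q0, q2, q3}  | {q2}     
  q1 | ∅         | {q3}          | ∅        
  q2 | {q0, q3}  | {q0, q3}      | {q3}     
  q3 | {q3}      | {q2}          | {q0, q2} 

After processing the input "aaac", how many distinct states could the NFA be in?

Start in {q0}.
Read 'a': q0→{q0, q3}; now {q0, q3}.
Read 'a': q0→{q0, q3}, q3→{q3}; now {q0, q3}.
Read 'a': q0→{q0, q3}, q3→{q3}; now {q0, q3}.
Read 'c': q0→{q2}, q3→{q0, q2}; now {q0, q2}.
That set has 2 states.

2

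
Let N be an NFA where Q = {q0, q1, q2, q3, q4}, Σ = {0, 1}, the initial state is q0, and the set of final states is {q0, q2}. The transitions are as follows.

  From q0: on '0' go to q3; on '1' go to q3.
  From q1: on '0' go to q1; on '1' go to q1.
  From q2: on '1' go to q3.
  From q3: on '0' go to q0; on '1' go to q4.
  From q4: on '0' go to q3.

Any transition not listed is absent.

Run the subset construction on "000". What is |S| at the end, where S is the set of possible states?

1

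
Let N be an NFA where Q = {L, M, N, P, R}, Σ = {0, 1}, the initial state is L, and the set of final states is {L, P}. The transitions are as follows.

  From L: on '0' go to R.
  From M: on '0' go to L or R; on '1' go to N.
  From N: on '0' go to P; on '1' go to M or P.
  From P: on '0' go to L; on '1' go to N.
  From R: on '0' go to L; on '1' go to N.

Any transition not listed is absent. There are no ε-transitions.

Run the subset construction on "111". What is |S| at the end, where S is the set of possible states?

0

Start in {L}.
Read '1': L→∅; now ∅.
The set is empty and remains empty for the remaining 2 symbols.
That set has 0 states.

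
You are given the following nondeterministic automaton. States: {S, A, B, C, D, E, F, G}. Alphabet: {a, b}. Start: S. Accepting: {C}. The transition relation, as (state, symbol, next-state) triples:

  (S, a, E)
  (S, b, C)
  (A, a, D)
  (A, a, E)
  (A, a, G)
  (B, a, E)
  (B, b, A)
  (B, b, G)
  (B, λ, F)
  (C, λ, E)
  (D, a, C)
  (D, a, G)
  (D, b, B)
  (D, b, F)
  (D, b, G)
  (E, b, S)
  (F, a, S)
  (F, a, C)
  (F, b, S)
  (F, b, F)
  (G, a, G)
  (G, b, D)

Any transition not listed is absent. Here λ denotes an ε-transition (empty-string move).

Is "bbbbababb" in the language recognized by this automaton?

Yes

Start in {S}.
Read 'b': S→{C}; union {C}; ε-closure = {C, E}.
Read 'b': C→∅, E→{S}; now {S}.
Read 'b': S→{C}; union {C}; ε-closure = {C, E}.
Read 'b': C→∅, E→{S}; now {S}.
Read 'a': S→{E}; now {E}.
Read 'b': E→{S}; now {S}.
Read 'a': S→{E}; now {E}.
Read 'b': E→{S}; now {S}.
Read 'b': S→{C}; union {C}; ε-closure = {C, E}.
The final set {C, E} contains the accepting state C.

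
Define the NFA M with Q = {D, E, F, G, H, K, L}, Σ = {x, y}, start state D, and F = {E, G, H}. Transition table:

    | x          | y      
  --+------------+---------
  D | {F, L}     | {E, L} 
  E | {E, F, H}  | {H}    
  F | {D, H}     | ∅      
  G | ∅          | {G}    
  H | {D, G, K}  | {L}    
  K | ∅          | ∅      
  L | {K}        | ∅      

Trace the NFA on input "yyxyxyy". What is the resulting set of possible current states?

Start in {D}.
Read 'y': {D} → {E, L}.
Read 'y': {E, L} → {H}.
Read 'x': {H} → {D, G, K}.
Read 'y': {D, G, K} → {E, G, L}.
Read 'x': {E, G, L} → {E, F, H, K}.
Read 'y': {E, F, H, K} → {H, L}.
Read 'y': {H, L} → {L}.

{L}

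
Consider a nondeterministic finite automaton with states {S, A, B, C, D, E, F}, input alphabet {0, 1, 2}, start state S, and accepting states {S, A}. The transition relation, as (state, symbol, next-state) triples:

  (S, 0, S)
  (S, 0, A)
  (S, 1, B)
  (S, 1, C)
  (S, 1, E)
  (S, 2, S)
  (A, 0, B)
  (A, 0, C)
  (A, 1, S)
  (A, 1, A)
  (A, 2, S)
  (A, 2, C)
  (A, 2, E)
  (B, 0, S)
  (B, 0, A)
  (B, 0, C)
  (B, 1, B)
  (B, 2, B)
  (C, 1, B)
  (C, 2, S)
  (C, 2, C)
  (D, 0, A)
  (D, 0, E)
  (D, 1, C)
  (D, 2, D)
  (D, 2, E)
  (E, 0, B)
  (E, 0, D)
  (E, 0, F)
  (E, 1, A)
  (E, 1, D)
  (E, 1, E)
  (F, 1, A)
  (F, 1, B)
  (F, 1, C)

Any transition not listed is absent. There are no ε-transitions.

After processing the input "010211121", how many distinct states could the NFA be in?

Start in {S}.
Read '0': S→{S, A}; now {S, A}.
Read '1': S→{B, C, E}, A→{S, A}; now {S, A, B, C, E}.
Read '0': S→{S, A}, A→{B, C}, B→{S, A, C}, C→∅, E→{B, D, F}; now {S, A, B, C, D, F}.
Read '2': S→{S}, A→{S, C, E}, B→{B}, C→{S, C}, D→{D, E}, F→∅; now {S, B, C, D, E}.
Read '1': S→{B, C, E}, B→{B}, C→{B}, D→{C}, E→{A, D, E}; now {A, B, C, D, E}.
Read '1': A→{S, A}, B→{B}, C→{B}, D→{C}, E→{A, D, E}; now {S, A, B, C, D, E}.
Read '1': S→{B, C, E}, A→{S, A}, B→{B}, C→{B}, D→{C}, E→{A, D, E}; now {S, A, B, C, D, E}.
Read '2': S→{S}, A→{S, C, E}, B→{B}, C→{S, C}, D→{D, E}, E→∅; now {S, B, C, D, E}.
Read '1': S→{B, C, E}, B→{B}, C→{B}, D→{C}, E→{A, D, E}; now {A, B, C, D, E}.
That set has 5 states.

5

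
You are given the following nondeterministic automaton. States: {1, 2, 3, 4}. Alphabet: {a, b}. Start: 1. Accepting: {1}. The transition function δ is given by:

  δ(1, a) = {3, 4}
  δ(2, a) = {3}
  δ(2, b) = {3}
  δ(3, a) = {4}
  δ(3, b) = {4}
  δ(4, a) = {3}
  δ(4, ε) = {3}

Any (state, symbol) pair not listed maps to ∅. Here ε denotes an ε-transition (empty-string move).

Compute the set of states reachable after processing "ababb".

{3, 4}

Start in {1}.
Read 'a': 1→{3, 4}; now {3, 4}.
Read 'b': 3→{4}, 4→∅; union {4}; ε-closure = {3, 4}.
Read 'a': 3→{4}, 4→{3}; now {3, 4}.
Read 'b': 3→{4}, 4→∅; union {4}; ε-closure = {3, 4}.
Read 'b': 3→{4}, 4→∅; union {4}; ε-closure = {3, 4}.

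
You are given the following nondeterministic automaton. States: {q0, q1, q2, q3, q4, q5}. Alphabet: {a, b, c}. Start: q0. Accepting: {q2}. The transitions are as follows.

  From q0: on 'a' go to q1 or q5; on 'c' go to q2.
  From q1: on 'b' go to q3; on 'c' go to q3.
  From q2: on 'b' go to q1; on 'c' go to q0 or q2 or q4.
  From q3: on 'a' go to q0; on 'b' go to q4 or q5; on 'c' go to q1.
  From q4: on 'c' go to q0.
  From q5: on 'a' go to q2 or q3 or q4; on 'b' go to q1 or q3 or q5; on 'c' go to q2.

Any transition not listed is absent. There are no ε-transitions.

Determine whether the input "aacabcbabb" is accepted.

No

Start in {q0}.
Read 'a': q0→{q1, q5}; now {q1, q5}.
Read 'a': q1→∅, q5→{q2, q3, q4}; now {q2, q3, q4}.
Read 'c': q2→{q0, q2, q4}, q3→{q1}, q4→{q0}; now {q0, q1, q2, q4}.
Read 'a': q0→{q1, q5}, q1→∅, q2→∅, q4→∅; now {q1, q5}.
Read 'b': q1→{q3}, q5→{q1, q3, q5}; now {q1, q3, q5}.
Read 'c': q1→{q3}, q3→{q1}, q5→{q2}; now {q1, q2, q3}.
Read 'b': q1→{q3}, q2→{q1}, q3→{q4, q5}; now {q1, q3, q4, q5}.
Read 'a': q1→∅, q3→{q0}, q4→∅, q5→{q2, q3, q4}; now {q0, q2, q3, q4}.
Read 'b': q0→∅, q2→{q1}, q3→{q4, q5}, q4→∅; now {q1, q4, q5}.
Read 'b': q1→{q3}, q4→∅, q5→{q1, q3, q5}; now {q1, q3, q5}.
The final set {q1, q3, q5} contains no accepting state.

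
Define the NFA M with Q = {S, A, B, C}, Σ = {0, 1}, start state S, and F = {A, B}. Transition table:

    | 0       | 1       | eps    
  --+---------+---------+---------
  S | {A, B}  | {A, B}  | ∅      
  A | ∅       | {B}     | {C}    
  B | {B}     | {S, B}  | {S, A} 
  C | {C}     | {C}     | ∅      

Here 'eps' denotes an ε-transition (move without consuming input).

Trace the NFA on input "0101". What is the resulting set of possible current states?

Start in {S}.
Read '0': S→{A, B}; union {A, B}; ε-closure = {S, A, B, C}.
Read '1': S→{A, B}, A→{B}, B→{S, B}, C→{C}; now {S, A, B, C}.
Read '0': S→{A, B}, A→∅, B→{B}, C→{C}; union {A, B, C}; ε-closure = {S, A, B, C}.
Read '1': S→{A, B}, A→{B}, B→{S, B}, C→{C}; now {S, A, B, C}.

{S, A, B, C}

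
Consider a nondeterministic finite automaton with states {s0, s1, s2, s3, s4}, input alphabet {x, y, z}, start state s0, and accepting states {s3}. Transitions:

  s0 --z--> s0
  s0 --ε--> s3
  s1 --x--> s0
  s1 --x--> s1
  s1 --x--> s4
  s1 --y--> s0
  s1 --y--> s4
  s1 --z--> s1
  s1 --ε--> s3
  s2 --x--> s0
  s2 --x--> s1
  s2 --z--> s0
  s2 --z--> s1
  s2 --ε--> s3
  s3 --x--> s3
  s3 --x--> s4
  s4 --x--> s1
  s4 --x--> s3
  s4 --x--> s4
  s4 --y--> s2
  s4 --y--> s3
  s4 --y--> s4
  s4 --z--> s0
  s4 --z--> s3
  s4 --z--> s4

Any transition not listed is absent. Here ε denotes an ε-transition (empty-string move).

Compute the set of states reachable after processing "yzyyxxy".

∅

Start: ε-closure({s0}) = {s0, s3}.
Read 'y': s0→∅, s3→∅; now ∅.
The set is empty and remains empty for the remaining 6 symbols.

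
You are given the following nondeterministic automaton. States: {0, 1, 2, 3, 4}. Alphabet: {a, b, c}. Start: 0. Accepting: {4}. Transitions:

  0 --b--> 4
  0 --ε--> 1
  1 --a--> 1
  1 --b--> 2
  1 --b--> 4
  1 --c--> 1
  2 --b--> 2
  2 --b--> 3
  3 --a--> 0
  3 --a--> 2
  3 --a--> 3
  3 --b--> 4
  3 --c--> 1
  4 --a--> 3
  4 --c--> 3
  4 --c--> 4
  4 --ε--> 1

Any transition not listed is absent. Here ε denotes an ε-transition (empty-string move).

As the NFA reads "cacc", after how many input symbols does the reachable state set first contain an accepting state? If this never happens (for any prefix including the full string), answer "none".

none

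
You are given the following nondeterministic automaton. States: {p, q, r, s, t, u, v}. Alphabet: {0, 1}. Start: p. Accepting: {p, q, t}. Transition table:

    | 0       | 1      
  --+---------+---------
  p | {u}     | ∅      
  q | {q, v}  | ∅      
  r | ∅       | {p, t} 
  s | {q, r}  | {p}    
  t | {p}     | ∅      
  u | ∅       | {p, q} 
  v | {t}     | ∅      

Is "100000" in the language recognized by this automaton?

Start in {p}.
Read '1': p→∅; now ∅.
The set is empty and remains empty for the remaining 5 symbols.
The final set ∅ contains no accepting state.

No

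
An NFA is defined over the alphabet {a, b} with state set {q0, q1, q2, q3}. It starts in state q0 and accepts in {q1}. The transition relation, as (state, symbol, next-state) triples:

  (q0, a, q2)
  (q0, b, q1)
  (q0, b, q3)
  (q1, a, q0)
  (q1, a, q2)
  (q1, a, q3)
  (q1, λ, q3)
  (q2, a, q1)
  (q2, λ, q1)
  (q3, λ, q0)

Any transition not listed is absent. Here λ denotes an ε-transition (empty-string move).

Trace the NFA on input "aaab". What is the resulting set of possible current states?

{q0, q1, q3}

Start in {q0}.
Read 'a': {q0} → {q0, q1, q2, q3}.
Read 'a': {q0, q1, q2, q3} → {q0, q1, q2, q3}.
Read 'a': {q0, q1, q2, q3} → {q0, q1, q2, q3}.
Read 'b': {q0, q1, q2, q3} → {q0, q1, q3}.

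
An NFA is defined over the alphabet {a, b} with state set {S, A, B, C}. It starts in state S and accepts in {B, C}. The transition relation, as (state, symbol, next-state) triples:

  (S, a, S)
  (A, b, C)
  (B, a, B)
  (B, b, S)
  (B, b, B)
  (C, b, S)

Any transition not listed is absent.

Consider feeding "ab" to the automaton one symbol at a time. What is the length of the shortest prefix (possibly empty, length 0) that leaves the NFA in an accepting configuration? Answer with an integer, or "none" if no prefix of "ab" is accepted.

none

Start in {S}.
Read 'a': {S} → {S}.
Read 'b': {S} → ∅.
No reachable set along the way intersects F.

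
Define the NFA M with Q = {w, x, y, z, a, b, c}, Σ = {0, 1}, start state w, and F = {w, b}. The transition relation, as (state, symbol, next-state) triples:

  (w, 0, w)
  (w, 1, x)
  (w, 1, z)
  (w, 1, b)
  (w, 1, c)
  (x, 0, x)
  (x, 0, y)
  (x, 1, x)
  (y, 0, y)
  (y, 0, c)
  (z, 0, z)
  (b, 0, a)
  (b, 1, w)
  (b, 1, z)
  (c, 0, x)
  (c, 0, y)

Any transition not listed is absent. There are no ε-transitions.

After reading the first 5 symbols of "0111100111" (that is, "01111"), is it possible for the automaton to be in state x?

Start in {w}.
Read '0': {w} → {w}.
Read '1': {w} → {x, z, b, c}.
Read '1': {x, z, b, c} → {w, x, z}.
Read '1': {w, x, z} → {x, z, b, c}.
Read '1': {x, z, b, c} → {w, x, z}.
State x is in {w, x, z}.

Yes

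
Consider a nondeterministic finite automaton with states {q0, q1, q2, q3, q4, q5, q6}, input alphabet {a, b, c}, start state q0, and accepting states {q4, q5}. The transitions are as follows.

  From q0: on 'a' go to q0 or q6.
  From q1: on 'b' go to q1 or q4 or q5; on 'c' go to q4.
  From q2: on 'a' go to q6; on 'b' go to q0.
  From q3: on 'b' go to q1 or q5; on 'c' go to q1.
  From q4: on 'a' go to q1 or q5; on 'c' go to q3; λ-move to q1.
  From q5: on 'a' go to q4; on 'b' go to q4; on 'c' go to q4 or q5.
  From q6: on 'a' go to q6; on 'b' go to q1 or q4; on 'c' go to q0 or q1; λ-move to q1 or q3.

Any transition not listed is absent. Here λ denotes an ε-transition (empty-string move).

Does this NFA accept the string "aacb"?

Start in {q0}.
Read 'a': q0→{q0, q6}; union {q0, q6}; ε-closure = {q0, q1, q3, q6}.
Read 'a': q0→{q0, q6}, q1→∅, q3→∅, q6→{q6}; union {q0, q6}; ε-closure = {q0, q1, q3, q6}.
Read 'c': q0→∅, q1→{q4}, q3→{q1}, q6→{q0, q1}; now {q0, q1, q4}.
Read 'b': q0→∅, q1→{q1, q4, q5}, q4→∅; now {q1, q4, q5}.
The final set {q1, q4, q5} contains the accepting states q4, q5.

Yes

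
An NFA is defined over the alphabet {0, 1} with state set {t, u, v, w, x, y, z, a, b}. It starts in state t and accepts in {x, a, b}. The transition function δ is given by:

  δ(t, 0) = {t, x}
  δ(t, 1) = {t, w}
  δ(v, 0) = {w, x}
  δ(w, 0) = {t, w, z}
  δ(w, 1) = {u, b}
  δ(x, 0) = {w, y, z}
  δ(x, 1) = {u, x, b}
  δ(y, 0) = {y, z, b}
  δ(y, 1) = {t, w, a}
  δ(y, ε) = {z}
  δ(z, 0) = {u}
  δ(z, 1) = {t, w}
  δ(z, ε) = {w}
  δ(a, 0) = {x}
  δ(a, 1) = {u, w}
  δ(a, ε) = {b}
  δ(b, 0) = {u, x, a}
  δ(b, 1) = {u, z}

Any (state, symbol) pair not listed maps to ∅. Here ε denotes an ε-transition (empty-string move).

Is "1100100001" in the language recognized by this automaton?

Yes

Start in {t}.
Read '1': {t} → {t, w}.
Read '1': {t, w} → {t, u, w, b}.
Read '0': {t, u, w, b} → {t, u, w, x, z, a, b}.
Read '0': {t, u, w, x, z, a, b} → {t, u, w, x, y, z, a, b}.
Read '1': {t, u, w, x, y, z, a, b} → {t, u, w, x, z, a, b}.
Read '0': {t, u, w, x, z, a, b} → {t, u, w, x, y, z, a, b}.
Read '0': {t, u, w, x, y, z, a, b} → {t, u, w, x, y, z, a, b}.
Read '0': {t, u, w, x, y, z, a, b} → {t, u, w, x, y, z, a, b}.
Read '0': {t, u, w, x, y, z, a, b} → {t, u, w, x, y, z, a, b}.
Read '1': {t, u, w, x, y, z, a, b} → {t, u, w, x, z, a, b}.
The final set {t, u, w, x, z, a, b} contains the accepting states x, a, b.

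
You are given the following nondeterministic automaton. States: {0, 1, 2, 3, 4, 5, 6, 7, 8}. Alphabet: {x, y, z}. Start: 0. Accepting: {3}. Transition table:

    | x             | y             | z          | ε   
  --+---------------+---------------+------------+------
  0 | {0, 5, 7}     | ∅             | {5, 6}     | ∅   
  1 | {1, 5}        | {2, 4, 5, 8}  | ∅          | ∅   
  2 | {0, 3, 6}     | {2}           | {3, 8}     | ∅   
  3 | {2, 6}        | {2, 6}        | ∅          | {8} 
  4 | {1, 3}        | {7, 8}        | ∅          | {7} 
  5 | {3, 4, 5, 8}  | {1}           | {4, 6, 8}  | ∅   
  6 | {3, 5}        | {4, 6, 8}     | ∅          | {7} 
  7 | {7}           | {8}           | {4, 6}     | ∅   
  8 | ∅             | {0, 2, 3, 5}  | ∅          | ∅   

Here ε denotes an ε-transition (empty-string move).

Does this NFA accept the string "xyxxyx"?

Start in {0}.
Read 'x': {0} → {0, 5, 7}.
Read 'y': {0, 5, 7} → {1, 8}.
Read 'x': {1, 8} → {1, 5}.
Read 'x': {1, 5} → {1, 3, 4, 5, 7, 8}.
Read 'y': {1, 3, 4, 5, 7, 8} → {0, 1, 2, 3, 4, 5, 6, 7, 8}.
Read 'x': {0, 1, 2, 3, 4, 5, 6, 7, 8} → {0, 1, 2, 3, 4, 5, 6, 7, 8}.
The final set {0, 1, 2, 3, 4, 5, 6, 7, 8} contains the accepting state 3.

Yes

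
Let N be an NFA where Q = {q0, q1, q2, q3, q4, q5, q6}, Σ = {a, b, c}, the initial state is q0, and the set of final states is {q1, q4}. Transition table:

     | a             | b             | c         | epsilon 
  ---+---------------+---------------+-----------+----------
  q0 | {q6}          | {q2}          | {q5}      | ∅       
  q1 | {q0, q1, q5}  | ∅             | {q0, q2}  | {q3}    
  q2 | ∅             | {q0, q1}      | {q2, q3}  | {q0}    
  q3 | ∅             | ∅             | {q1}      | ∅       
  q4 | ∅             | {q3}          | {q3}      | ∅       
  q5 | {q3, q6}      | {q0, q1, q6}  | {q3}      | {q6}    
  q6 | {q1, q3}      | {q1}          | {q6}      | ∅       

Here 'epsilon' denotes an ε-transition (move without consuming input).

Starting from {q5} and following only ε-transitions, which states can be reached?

{q5, q6}

Begin with {q5}.
ε-move q5 → q6; add q6.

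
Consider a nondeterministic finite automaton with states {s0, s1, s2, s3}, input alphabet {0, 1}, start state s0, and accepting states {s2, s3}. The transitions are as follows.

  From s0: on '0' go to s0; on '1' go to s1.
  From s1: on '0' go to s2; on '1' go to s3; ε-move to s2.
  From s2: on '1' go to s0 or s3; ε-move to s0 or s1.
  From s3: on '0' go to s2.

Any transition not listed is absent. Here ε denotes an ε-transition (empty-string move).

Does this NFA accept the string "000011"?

Yes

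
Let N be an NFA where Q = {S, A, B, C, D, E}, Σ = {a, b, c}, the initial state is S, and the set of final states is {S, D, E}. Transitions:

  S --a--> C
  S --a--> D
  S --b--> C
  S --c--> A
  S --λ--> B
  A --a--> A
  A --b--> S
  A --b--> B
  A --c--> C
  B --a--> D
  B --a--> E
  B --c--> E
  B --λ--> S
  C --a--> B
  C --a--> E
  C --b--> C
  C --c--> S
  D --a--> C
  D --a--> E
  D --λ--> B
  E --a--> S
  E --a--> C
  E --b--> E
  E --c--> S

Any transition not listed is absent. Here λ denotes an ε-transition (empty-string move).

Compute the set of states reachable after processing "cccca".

{S, A, B, C, D, E}

Start: ε-closure({S}) = {S, B}.
Read 'c': S→{A}, B→{E}; now {A, E}.
Read 'c': A→{C}, E→{S}; union {S, C}; ε-closure = {S, B, C}.
Read 'c': S→{A}, B→{E}, C→{S}; union {S, A, E}; ε-closure = {S, A, B, E}.
Read 'c': S→{A}, A→{C}, B→{E}, E→{S}; union {S, A, C, E}; ε-closure = {S, A, B, C, E}.
Read 'a': S→{C, D}, A→{A}, B→{D, E}, C→{B, E}, E→{S, C}; now {S, A, B, C, D, E}.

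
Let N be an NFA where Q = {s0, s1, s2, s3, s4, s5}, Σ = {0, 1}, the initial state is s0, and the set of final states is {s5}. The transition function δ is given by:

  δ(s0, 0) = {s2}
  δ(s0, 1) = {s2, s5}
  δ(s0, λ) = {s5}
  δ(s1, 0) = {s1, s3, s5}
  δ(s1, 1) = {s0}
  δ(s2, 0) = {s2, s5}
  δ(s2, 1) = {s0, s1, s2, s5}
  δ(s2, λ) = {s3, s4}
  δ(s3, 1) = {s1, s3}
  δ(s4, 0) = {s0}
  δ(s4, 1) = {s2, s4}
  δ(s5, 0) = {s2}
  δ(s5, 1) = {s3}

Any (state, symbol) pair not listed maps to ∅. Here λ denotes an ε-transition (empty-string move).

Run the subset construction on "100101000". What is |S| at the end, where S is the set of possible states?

Start: ε-closure({s0}) = {s0, s5}.
Read '1': s0→{s2, s5}, s5→{s3}; union {s2, s3, s5}; ε-closure = {s2, s3, s4, s5}.
Read '0': s2→{s2, s5}, s3→∅, s4→{s0}, s5→{s2}; union {s0, s2, s5}; ε-closure = {s0, s2, s3, s4, s5}.
Read '0': s0→{s2}, s2→{s2, s5}, s3→∅, s4→{s0}, s5→{s2}; union {s0, s2, s5}; ε-closure = {s0, s2, s3, s4, s5}.
Read '1': s0→{s2, s5}, s2→{s0, s1, s2, s5}, s3→{s1, s3}, s4→{s2, s4}, s5→{s3}; now {s0, s1, s2, s3, s4, s5}.
Read '0': s0→{s2}, s1→{s1, s3, s5}, s2→{s2, s5}, s3→∅, s4→{s0}, s5→{s2}; union {s0, s1, s2, s3, s5}; ε-closure = {s0, s1, s2, s3, s4, s5}.
Read '1': s0→{s2, s5}, s1→{s0}, s2→{s0, s1, s2, s5}, s3→{s1, s3}, s4→{s2, s4}, s5→{s3}; now {s0, s1, s2, s3, s4, s5}.
Read '0': s0→{s2}, s1→{s1, s3, s5}, s2→{s2, s5}, s3→∅, s4→{s0}, s5→{s2}; union {s0, s1, s2, s3, s5}; ε-closure = {s0, s1, s2, s3, s4, s5}.
Read '0': s0→{s2}, s1→{s1, s3, s5}, s2→{s2, s5}, s3→∅, s4→{s0}, s5→{s2}; union {s0, s1, s2, s3, s5}; ε-closure = {s0, s1, s2, s3, s4, s5}.
Read '0': s0→{s2}, s1→{s1, s3, s5}, s2→{s2, s5}, s3→∅, s4→{s0}, s5→{s2}; union {s0, s1, s2, s3, s5}; ε-closure = {s0, s1, s2, s3, s4, s5}.
That set has 6 states.

6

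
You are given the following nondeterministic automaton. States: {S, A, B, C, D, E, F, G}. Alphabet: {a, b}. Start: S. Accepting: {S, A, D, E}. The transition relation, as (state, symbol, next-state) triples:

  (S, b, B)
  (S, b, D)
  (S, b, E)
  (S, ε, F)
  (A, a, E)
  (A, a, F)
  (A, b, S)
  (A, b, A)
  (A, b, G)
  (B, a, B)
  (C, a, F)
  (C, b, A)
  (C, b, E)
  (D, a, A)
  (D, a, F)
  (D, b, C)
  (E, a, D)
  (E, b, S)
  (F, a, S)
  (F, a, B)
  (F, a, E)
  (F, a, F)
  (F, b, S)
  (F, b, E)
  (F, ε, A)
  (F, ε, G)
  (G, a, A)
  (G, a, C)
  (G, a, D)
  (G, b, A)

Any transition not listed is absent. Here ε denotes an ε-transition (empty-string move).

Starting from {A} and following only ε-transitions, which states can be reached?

Begin with {A}.
No ε-moves leave this set, so the closure equals the set itself.

{A}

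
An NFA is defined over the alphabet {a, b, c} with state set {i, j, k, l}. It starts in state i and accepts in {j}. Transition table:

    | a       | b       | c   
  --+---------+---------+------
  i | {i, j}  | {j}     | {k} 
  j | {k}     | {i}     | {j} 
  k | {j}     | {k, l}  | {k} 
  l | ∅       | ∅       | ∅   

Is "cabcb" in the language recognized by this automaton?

No

Start in {i}.
Read 'c': {i} → {k}.
Read 'a': {k} → {j}.
Read 'b': {j} → {i}.
Read 'c': {i} → {k}.
Read 'b': {k} → {k, l}.
The final set {k, l} contains no accepting state.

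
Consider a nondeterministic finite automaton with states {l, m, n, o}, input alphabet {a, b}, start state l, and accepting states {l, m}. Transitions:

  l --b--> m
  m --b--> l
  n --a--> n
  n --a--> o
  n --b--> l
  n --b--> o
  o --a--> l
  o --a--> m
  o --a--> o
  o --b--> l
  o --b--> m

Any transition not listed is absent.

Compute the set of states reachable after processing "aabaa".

∅

Start in {l}.
Read 'a': {l} → ∅.
The set is empty and remains empty for the remaining 4 symbols.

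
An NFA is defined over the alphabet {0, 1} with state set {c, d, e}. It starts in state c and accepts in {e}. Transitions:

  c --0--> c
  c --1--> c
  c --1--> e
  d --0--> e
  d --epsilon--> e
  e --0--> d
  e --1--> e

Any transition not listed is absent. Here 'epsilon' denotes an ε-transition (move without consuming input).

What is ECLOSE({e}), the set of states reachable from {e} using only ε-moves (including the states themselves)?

Begin with {e}.
No ε-moves leave this set, so the closure equals the set itself.

{e}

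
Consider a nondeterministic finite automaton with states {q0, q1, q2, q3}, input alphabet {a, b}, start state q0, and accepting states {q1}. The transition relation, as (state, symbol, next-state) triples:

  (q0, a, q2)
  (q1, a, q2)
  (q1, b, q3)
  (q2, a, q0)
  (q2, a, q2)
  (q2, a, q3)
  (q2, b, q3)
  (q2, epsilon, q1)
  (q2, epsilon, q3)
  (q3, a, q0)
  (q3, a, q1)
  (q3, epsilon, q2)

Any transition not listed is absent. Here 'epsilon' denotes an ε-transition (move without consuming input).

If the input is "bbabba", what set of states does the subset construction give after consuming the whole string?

Start in {q0}.
Read 'b': {q0} → ∅.
The set is empty and remains empty for the remaining 5 symbols.

∅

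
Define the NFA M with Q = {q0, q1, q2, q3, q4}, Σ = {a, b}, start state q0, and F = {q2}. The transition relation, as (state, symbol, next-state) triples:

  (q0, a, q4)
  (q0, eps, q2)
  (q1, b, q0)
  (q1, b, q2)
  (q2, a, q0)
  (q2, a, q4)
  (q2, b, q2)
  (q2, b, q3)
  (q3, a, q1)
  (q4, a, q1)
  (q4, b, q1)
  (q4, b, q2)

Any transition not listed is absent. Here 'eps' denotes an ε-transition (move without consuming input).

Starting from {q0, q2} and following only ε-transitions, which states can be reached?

Begin with {q0, q2}.
No ε-moves leave this set, so the closure equals the set itself.

{q0, q2}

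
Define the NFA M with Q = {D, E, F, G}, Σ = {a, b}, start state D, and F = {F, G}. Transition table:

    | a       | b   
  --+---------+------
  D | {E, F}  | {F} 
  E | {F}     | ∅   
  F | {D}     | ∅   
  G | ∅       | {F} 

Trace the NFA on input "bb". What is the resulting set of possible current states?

Start in {D}.
Read 'b': {D} → {F}.
Read 'b': {F} → ∅.

∅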